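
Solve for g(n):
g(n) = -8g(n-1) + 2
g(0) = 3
First-order linear non-homogeneous.
Homogeneous solution: g_h(n) = A·(-8)^n.
Try constant particular solution g_p = K: K = -8K + 2 ⇒ K = \frac{2}{9}.
General: g(n) = A·(-8)^n + \frac{2}{9}.
Apply g(0) = 3: A + \frac{2}{9} = 3 ⇒ A = \frac{25}{9}.
So g(n) = \frac{25 \left(-8\right)^{n}}{9} + \frac{2}{9}.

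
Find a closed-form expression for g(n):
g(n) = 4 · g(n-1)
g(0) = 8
Pure geometric recurrence with ratio 4.
By induction g(n) = g(0) · (4)^n = 8 \cdot 4^{n}.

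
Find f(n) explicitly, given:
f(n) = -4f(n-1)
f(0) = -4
This is a homogeneous first-order recurrence with ratio -4.
By induction f(n) = f(0) · (-4)^n = - 4 \left(-4\right)^{n}.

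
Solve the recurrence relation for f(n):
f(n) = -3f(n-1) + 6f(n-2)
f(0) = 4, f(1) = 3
Characteristic equation: x² + 3x - 6 = 0.
Discriminant Δ = (-3)² + 4·(6) = 33.
Roots r₁,₂ = (-3 ± √33)/2, so r₁ = - \frac{3}{2} + \frac{\sqrt{33}}{2}, r₂ = - \frac{\sqrt{33}}{2} - \frac{3}{2}.
General solution: f(n) = A·r₁^n + B·r₂^n.
From the initial conditions, A + B = 4 and r₁A + r₂B = 3.
Since r₁ - r₂ = √33: A = (3 - (4)r₂)/√33 = \frac{3 \sqrt{33}}{11} + 2, and B = 4 - A = 2 - \frac{3 \sqrt{33}}{11}.
So f(n) = \left(\frac{3 \sqrt{33}}{11} + 2\right)\left(- \frac{3}{2} + \frac{\sqrt{33}}{2}\right)^n + \left(2 - \frac{3 \sqrt{33}}{11}\right)\left(- \frac{\sqrt{33}}{2} - \frac{3}{2}\right)^n.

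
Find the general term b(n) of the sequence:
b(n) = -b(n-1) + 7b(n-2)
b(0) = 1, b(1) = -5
Characteristic equation: x² + x - 7 = 0.
Discriminant Δ = (-1)² + 4·(7) = 29.
Roots r₁,₂ = (-1 ± √29)/2, so r₁ = - \frac{1}{2} + \frac{\sqrt{29}}{2}, r₂ = - \frac{\sqrt{29}}{2} - \frac{1}{2}.
General solution: b(n) = A·r₁^n + B·r₂^n.
From the initial conditions, A + B = 1 and r₁A + r₂B = -5.
Since r₁ - r₂ = √29: A = (-5 - (1)r₂)/√29 = \frac{1}{2} - \frac{9 \sqrt{29}}{58}, and B = 1 - A = \frac{1}{2} + \frac{9 \sqrt{29}}{58}.
So b(n) = \left(\frac{1}{2} - \frac{9 \sqrt{29}}{58}\right)\left(- \frac{1}{2} + \frac{\sqrt{29}}{2}\right)^n + \left(\frac{1}{2} + \frac{9 \sqrt{29}}{58}\right)\left(- \frac{\sqrt{29}}{2} - \frac{1}{2}\right)^n.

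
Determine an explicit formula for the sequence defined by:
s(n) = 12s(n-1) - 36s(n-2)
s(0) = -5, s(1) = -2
Characteristic equation: x² - 12x + 36 = 0, which is (x - (6))².
Repeated root r = 6.
General solution: s(n) = (A + Bn)·(6)^n.
From s(0) = -5: A = -5.
From s(1) = -2: (A + B)·(6) = -2 ⇒ B = \frac{14}{3}.
So s(n) = \left(\frac{14 n}{3} - 5\right) \cdot (6)^n.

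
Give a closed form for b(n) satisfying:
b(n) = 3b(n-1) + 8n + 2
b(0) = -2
First-order linear with linear forcing.
Homogeneous solution: b_h(n) = A·(3)^n.
Try particular b_p(n) = pn + q. Substituting:
  pn + q = 3(p(n-1) + q) + 8n + 2.
Matching the n-coefficient: p = 3p + 8 ⇒ p = -4.
Matching constants: q = -3p + 3q + 2 ⇒ q = -7.
General: b(n) = A·(3)^n - 4 n - 7.
Apply b(0) = -2: A - 7 = -2 ⇒ A = 5.
So b(n) = 5 \cdot 3^{n} - 4 n - 7.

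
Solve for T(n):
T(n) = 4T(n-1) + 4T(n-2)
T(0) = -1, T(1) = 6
Characteristic equation: x² - 4x - 4 = 0.
Discriminant Δ = (4)² + 4·(4) = 32.
Roots r₁,₂ = (4 ± √32)/2, so r₁ = 2 + 2 \sqrt{2}, r₂ = 2 - 2 \sqrt{2}.
General solution: T(n) = A·r₁^n + B·r₂^n.
From the initial conditions, A + B = -1 and r₁A + r₂B = 6.
Since r₁ - r₂ = √32: A = (6 - (-1)r₂)/√32 = - \frac{1}{2} + \sqrt{2}, and B = -1 - A = - \sqrt{2} - \frac{1}{2}.
So T(n) = \left(- \frac{1}{2} + \sqrt{2}\right)\left(2 + 2 \sqrt{2}\right)^n + \left(- \sqrt{2} - \frac{1}{2}\right)\left(2 - 2 \sqrt{2}\right)^n.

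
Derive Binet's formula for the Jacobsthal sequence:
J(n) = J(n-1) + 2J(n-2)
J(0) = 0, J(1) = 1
This is the Jacobsthal sequence.
Characteristic equation: x² - x - 2 = 0; roots r₁ = 2, r₂ = -1.
General: J(n) = A·r₁^n + B·r₂^n. Solving with J(0)=0, J(1)=1 gives A = \frac{1}{3}, B = - \frac{1}{3}.
So J(n) = - \frac{\left(-1\right)^{n}}{3} + \frac{2^{n}}{3}.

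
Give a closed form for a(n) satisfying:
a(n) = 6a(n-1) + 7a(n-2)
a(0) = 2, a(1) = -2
Characteristic equation: x² - 6x - 7 = 0, which factors as (x - (7))(x - (-1)) = 0.
Roots r₁ = 7, r₂ = -1 (distinct).
General solution: a(n) = A·(7)^n + B·(-1)^n.
From a(0) = 2: A + B = 2.
From a(1) = -2: 7A - B = -2.
Solving: A = 0, B = 2.
So a(n) = 2 \left(-1\right)^{n}.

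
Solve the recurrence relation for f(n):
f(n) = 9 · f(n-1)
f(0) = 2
Pure geometric recurrence with ratio 9.
By induction f(n) = f(0) · (9)^n = 2 \cdot 9^{n}.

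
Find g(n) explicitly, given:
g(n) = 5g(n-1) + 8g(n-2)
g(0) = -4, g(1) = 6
Characteristic equation: x² - 5x - 8 = 0.
Discriminant Δ = (5)² + 4·(8) = 57.
Roots r₁,₂ = (5 ± √57)/2, so r₁ = \frac{5}{2} + \frac{\sqrt{57}}{2}, r₂ = \frac{5}{2} - \frac{\sqrt{57}}{2}.
General solution: g(n) = A·r₁^n + B·r₂^n.
From the initial conditions, A + B = -4 and r₁A + r₂B = 6.
Since r₁ - r₂ = √57: A = (6 - (-4)r₂)/√57 = -2 + \frac{16 \sqrt{57}}{57}, and B = -4 - A = - \frac{16 \sqrt{57}}{57} - 2.
So g(n) = \left(-2 + \frac{16 \sqrt{57}}{57}\right)\left(\frac{5}{2} + \frac{\sqrt{57}}{2}\right)^n + \left(- \frac{16 \sqrt{57}}{57} - 2\right)\left(\frac{5}{2} - \frac{\sqrt{57}}{2}\right)^n.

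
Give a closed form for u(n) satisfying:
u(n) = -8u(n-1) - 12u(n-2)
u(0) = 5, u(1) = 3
Characteristic equation: x² + 8x + 12 = 0, which factors as (x - (-2))(x - (-6)) = 0.
Roots r₁ = -2, r₂ = -6 (distinct).
General solution: u(n) = A·(-2)^n + B·(-6)^n.
From u(0) = 5: A + B = 5.
From u(1) = 3: -2A - 6B = 3.
Solving: A = \frac{33}{4}, B = - \frac{13}{4}.
So u(n) = \frac{33 \left(-2\right)^{n}}{4} - \frac{13 \left(-6\right)^{n}}{4}.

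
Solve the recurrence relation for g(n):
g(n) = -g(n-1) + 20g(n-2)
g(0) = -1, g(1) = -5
Characteristic equation: x² + x - 20 = 0, which factors as (x - (-5))(x - (4)) = 0.
Roots r₁ = -5, r₂ = 4 (distinct).
General solution: g(n) = A·(-5)^n + B·(4)^n.
From g(0) = -1: A + B = -1.
From g(1) = -5: -5A + 4B = -5.
Solving: A = \frac{1}{9}, B = - \frac{10}{9}.
So g(n) = \frac{\left(-5\right)^{n}}{9} - \frac{10 \cdot 4^{n}}{9}.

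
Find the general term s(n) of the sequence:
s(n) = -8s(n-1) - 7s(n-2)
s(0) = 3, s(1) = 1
Characteristic equation: x² + 8x + 7 = 0, which factors as (x - (-7))(x - (-1)) = 0.
Roots r₁ = -7, r₂ = -1 (distinct).
General solution: s(n) = A·(-7)^n + B·(-1)^n.
From s(0) = 3: A + B = 3.
From s(1) = 1: -7A - B = 1.
Solving: A = - \frac{2}{3}, B = \frac{11}{3}.
So s(n) = \frac{11 \left(-1\right)^{n}}{3} - \frac{2 \left(-7\right)^{n}}{3}.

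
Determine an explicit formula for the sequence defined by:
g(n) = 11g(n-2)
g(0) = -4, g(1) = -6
Characteristic equation: x² - 11 = 0.
Discriminant Δ = (0)² + 4·(11) = 44.
Roots r₁,₂ = (0 ± √44)/2, so r₁ = \sqrt{11}, r₂ = - \sqrt{11}.
General solution: g(n) = A·r₁^n + B·r₂^n.
From the initial conditions, A + B = -4 and r₁A + r₂B = -6.
Since r₁ - r₂ = √44: A = (-6 - (-4)r₂)/√44 = -2 - \frac{3 \sqrt{11}}{11}, and B = -4 - A = -2 + \frac{3 \sqrt{11}}{11}.
So g(n) = \left(-2 - \frac{3 \sqrt{11}}{11}\right)\left(\sqrt{11}\right)^n + \left(-2 + \frac{3 \sqrt{11}}{11}\right)\left(- \sqrt{11}\right)^n.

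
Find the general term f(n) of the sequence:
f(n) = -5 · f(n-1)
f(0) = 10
Pure geometric recurrence with ratio -5.
By induction f(n) = f(0) · (-5)^n = 10 \left(-5\right)^{n}.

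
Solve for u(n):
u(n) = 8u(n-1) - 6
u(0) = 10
First-order linear non-homogeneous.
Homogeneous solution: u_h(n) = A·(8)^n.
Try constant particular solution u_p = K: K = 8K - 6 ⇒ K = \frac{6}{7}.
General: u(n) = A·(8)^n + \frac{6}{7}.
Apply u(0) = 10: A + \frac{6}{7} = 10 ⇒ A = \frac{64}{7}.
So u(n) = \frac{64 \cdot 8^{n}}{7} + \frac{6}{7}.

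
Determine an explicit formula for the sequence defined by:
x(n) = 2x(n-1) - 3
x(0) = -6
First-order linear non-homogeneous.
Homogeneous solution: x_h(n) = A·(2)^n.
Try constant particular solution x_p = K: K = 2K - 3 ⇒ K = 3.
General: x(n) = A·(2)^n + 3.
Apply x(0) = -6: A + 3 = -6 ⇒ A = -9.
So x(n) = 3 - 9 \cdot 2^{n}.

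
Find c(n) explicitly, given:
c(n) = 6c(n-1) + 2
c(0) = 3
First-order linear non-homogeneous.
Homogeneous solution: c_h(n) = A·(6)^n.
Try constant particular solution c_p = K: K = 6K + 2 ⇒ K = - \frac{2}{5}.
General: c(n) = A·(6)^n - \frac{2}{5}.
Apply c(0) = 3: A - \frac{2}{5} = 3 ⇒ A = \frac{17}{5}.
So c(n) = \frac{17 \cdot 6^{n}}{5} - \frac{2}{5}.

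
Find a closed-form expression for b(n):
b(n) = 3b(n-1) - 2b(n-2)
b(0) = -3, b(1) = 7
Characteristic equation: x² - 3x + 2 = 0, which factors as (x - (1))(x - (2)) = 0.
Roots r₁ = 1, r₂ = 2 (distinct).
General solution: b(n) = A·(1)^n + B·(2)^n.
From b(0) = -3: A + B = -3.
From b(1) = 7: A + 2B = 7.
Solving: A = -13, B = 10.
So b(n) = 10 \cdot 2^{n} - 13.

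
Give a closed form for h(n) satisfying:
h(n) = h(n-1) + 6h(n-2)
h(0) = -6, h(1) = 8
Characteristic equation: x² - x - 6 = 0, which factors as (x - (-2))(x - (3)) = 0.
Roots r₁ = -2, r₂ = 3 (distinct).
General solution: h(n) = A·(-2)^n + B·(3)^n.
From h(0) = -6: A + B = -6.
From h(1) = 8: -2A + 3B = 8.
Solving: A = - \frac{26}{5}, B = - \frac{4}{5}.
So h(n) = - \frac{26 \left(-2\right)^{n}}{5} - \frac{4 \cdot 3^{n}}{5}.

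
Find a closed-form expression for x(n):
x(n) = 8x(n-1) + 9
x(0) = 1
First-order linear non-homogeneous.
Homogeneous solution: x_h(n) = A·(8)^n.
Try constant particular solution x_p = K: K = 8K + 9 ⇒ K = - \frac{9}{7}.
General: x(n) = A·(8)^n - \frac{9}{7}.
Apply x(0) = 1: A - \frac{9}{7} = 1 ⇒ A = \frac{16}{7}.
So x(n) = \frac{16 \cdot 8^{n}}{7} - \frac{9}{7}.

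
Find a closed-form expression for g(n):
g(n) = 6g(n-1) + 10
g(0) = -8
First-order linear non-homogeneous.
Homogeneous solution: g_h(n) = A·(6)^n.
Try constant particular solution g_p = K: K = 6K + 10 ⇒ K = -2.
General: g(n) = A·(6)^n - 2.
Apply g(0) = -8: A - 2 = -8 ⇒ A = -6.
So g(n) = - 6 \cdot 6^{n} - 2.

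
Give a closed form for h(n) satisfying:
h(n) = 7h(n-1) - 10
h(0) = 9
First-order linear non-homogeneous.
Homogeneous solution: h_h(n) = A·(7)^n.
Try constant particular solution h_p = K: K = 7K - 10 ⇒ K = \frac{5}{3}.
General: h(n) = A·(7)^n + \frac{5}{3}.
Apply h(0) = 9: A + \frac{5}{3} = 9 ⇒ A = \frac{22}{3}.
So h(n) = \frac{22 \cdot 7^{n}}{3} + \frac{5}{3}.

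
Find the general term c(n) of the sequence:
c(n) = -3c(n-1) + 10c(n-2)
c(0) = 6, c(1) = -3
Characteristic equation: x² + 3x - 10 = 0, which factors as (x - (2))(x - (-5)) = 0.
Roots r₁ = 2, r₂ = -5 (distinct).
General solution: c(n) = A·(2)^n + B·(-5)^n.
From c(0) = 6: A + B = 6.
From c(1) = -3: 2A - 5B = -3.
Solving: A = \frac{27}{7}, B = \frac{15}{7}.
So c(n) = \frac{15 \left(-5\right)^{n}}{7} + \frac{27 \cdot 2^{n}}{7}.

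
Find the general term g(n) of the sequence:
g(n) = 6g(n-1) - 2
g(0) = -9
First-order linear non-homogeneous.
Homogeneous solution: g_h(n) = A·(6)^n.
Try constant particular solution g_p = K: K = 6K - 2 ⇒ K = \frac{2}{5}.
General: g(n) = A·(6)^n + \frac{2}{5}.
Apply g(0) = -9: A + \frac{2}{5} = -9 ⇒ A = - \frac{47}{5}.
So g(n) = \frac{2}{5} - \frac{47 \cdot 6^{n}}{5}.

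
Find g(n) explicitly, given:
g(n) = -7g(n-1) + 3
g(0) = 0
First-order linear non-homogeneous.
Homogeneous solution: g_h(n) = A·(-7)^n.
Try constant particular solution g_p = K: K = -7K + 3 ⇒ K = \frac{3}{8}.
General: g(n) = A·(-7)^n + \frac{3}{8}.
Apply g(0) = 0: A + \frac{3}{8} = 0 ⇒ A = - \frac{3}{8}.
So g(n) = \frac{3}{8} - \frac{3 \left(-7\right)^{n}}{8}.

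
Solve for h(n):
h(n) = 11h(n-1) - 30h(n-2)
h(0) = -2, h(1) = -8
Characteristic equation: x² - 11x + 30 = 0, which factors as (x - (5))(x - (6)) = 0.
Roots r₁ = 5, r₂ = 6 (distinct).
General solution: h(n) = A·(5)^n + B·(6)^n.
From h(0) = -2: A + B = -2.
From h(1) = -8: 5A + 6B = -8.
Solving: A = -4, B = 2.
So h(n) = - 4 \cdot 5^{n} + 2 \cdot 6^{n}.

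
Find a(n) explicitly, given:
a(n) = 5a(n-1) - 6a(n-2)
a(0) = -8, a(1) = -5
Characteristic equation: x² - 5x + 6 = 0, which factors as (x - (2))(x - (3)) = 0.
Roots r₁ = 2, r₂ = 3 (distinct).
General solution: a(n) = A·(2)^n + B·(3)^n.
From a(0) = -8: A + B = -8.
From a(1) = -5: 2A + 3B = -5.
Solving: A = -19, B = 11.
So a(n) = - 19 \cdot 2^{n} + 11 \cdot 3^{n}.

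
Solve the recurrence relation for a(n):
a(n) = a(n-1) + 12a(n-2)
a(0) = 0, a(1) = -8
Characteristic equation: x² - x - 12 = 0, which factors as (x - (4))(x - (-3)) = 0.
Roots r₁ = 4, r₂ = -3 (distinct).
General solution: a(n) = A·(4)^n + B·(-3)^n.
From a(0) = 0: A + B = 0.
From a(1) = -8: 4A - 3B = -8.
Solving: A = - \frac{8}{7}, B = \frac{8}{7}.
So a(n) = \frac{8 \left(-3\right)^{n}}{7} - \frac{8 \cdot 4^{n}}{7}.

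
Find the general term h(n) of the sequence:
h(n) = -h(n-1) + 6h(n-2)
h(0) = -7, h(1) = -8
Characteristic equation: x² + x - 6 = 0, which factors as (x - (-3))(x - (2)) = 0.
Roots r₁ = -3, r₂ = 2 (distinct).
General solution: h(n) = A·(-3)^n + B·(2)^n.
From h(0) = -7: A + B = -7.
From h(1) = -8: -3A + 2B = -8.
Solving: A = - \frac{6}{5}, B = - \frac{29}{5}.
So h(n) = - \frac{6 \left(-3\right)^{n}}{5} - \frac{29 \cdot 2^{n}}{5}.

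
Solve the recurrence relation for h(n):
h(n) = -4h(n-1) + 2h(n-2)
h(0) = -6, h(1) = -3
Characteristic equation: x² + 4x - 2 = 0.
Discriminant Δ = (-4)² + 4·(2) = 24.
Roots r₁,₂ = (-4 ± √24)/2, so r₁ = -2 + \sqrt{6}, r₂ = - \sqrt{6} - 2.
General solution: h(n) = A·r₁^n + B·r₂^n.
From the initial conditions, A + B = -6 and r₁A + r₂B = -3.
Since r₁ - r₂ = √24: A = (-3 - (-6)r₂)/√24 = - \frac{5 \sqrt{6}}{4} - 3, and B = -6 - A = -3 + \frac{5 \sqrt{6}}{4}.
So h(n) = \left(- \frac{5 \sqrt{6}}{4} - 3\right)\left(-2 + \sqrt{6}\right)^n + \left(-3 + \frac{5 \sqrt{6}}{4}\right)\left(- \sqrt{6} - 2\right)^n.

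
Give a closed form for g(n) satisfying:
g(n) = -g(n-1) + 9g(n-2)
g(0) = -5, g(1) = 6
Characteristic equation: x² + x - 9 = 0.
Discriminant Δ = (-1)² + 4·(9) = 37.
Roots r₁,₂ = (-1 ± √37)/2, so r₁ = - \frac{1}{2} + \frac{\sqrt{37}}{2}, r₂ = - \frac{\sqrt{37}}{2} - \frac{1}{2}.
General solution: g(n) = A·r₁^n + B·r₂^n.
From the initial conditions, A + B = -5 and r₁A + r₂B = 6.
Since r₁ - r₂ = √37: A = (6 - (-5)r₂)/√37 = - \frac{5}{2} + \frac{7 \sqrt{37}}{74}, and B = -5 - A = - \frac{5}{2} - \frac{7 \sqrt{37}}{74}.
So g(n) = \left(- \frac{5}{2} + \frac{7 \sqrt{37}}{74}\right)\left(- \frac{1}{2} + \frac{\sqrt{37}}{2}\right)^n + \left(- \frac{5}{2} - \frac{7 \sqrt{37}}{74}\right)\left(- \frac{\sqrt{37}}{2} - \frac{1}{2}\right)^n.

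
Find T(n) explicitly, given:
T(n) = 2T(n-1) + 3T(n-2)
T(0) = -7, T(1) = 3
Characteristic equation: x² - 2x - 3 = 0, which factors as (x - (3))(x - (-1)) = 0.
Roots r₁ = 3, r₂ = -1 (distinct).
General solution: T(n) = A·(3)^n + B·(-1)^n.
From T(0) = -7: A + B = -7.
From T(1) = 3: 3A - B = 3.
Solving: A = -1, B = -6.
So T(n) = - 6 \left(-1\right)^{n} - 3^{n}.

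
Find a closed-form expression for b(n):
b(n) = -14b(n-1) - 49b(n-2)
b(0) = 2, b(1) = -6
Characteristic equation: x² + 14x + 49 = 0, which is (x - (-7))².
Repeated root r = -7.
General solution: b(n) = (A + Bn)·(-7)^n.
From b(0) = 2: A = 2.
From b(1) = -6: (A + B)·(-7) = -6 ⇒ B = - \frac{8}{7}.
So b(n) = \left(2 - \frac{8 n}{7}\right) \cdot (-7)^n.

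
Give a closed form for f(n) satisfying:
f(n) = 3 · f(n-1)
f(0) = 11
Pure geometric recurrence with ratio 3.
By induction f(n) = f(0) · (3)^n = 11 \cdot 3^{n}.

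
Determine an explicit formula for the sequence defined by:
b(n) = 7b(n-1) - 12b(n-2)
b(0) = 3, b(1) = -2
Characteristic equation: x² - 7x + 12 = 0, which factors as (x - (4))(x - (3)) = 0.
Roots r₁ = 4, r₂ = 3 (distinct).
General solution: b(n) = A·(4)^n + B·(3)^n.
From b(0) = 3: A + B = 3.
From b(1) = -2: 4A + 3B = -2.
Solving: A = -11, B = 14.
So b(n) = 14 \cdot 3^{n} - 11 \cdot 4^{n}.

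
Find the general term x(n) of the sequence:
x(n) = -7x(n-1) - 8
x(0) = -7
First-order linear non-homogeneous.
Homogeneous solution: x_h(n) = A·(-7)^n.
Try constant particular solution x_p = K: K = -7K - 8 ⇒ K = -1.
General: x(n) = A·(-7)^n - 1.
Apply x(0) = -7: A - 1 = -7 ⇒ A = -6.
So x(n) = - 6 \left(-7\right)^{n} - 1.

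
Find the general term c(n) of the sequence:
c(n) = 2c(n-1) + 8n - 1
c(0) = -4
First-order linear with linear forcing.
Homogeneous solution: c_h(n) = A·(2)^n.
Try particular c_p(n) = pn + q. Substituting:
  pn + q = 2(p(n-1) + q) + 8n - 1.
Matching the n-coefficient: p = 2p + 8 ⇒ p = -8.
Matching constants: q = -2p + 2q - 1 ⇒ q = -15.
General: c(n) = A·(2)^n - 8 n - 15.
Apply c(0) = -4: A - 15 = -4 ⇒ A = 11.
So c(n) = 11 \cdot 2^{n} - 8 n - 15.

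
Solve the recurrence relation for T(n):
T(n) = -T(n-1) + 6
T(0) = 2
First-order linear non-homogeneous.
Homogeneous solution: T_h(n) = A·(-1)^n.
Try constant particular solution T_p = K: K = -K + 6 ⇒ K = 3.
General: T(n) = A·(-1)^n + 3.
Apply T(0) = 2: A + 3 = 2 ⇒ A = -1.
So T(n) = 3 - \left(-1\right)^{n}.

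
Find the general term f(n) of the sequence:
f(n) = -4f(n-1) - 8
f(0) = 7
First-order linear non-homogeneous.
Homogeneous solution: f_h(n) = A·(-4)^n.
Try constant particular solution f_p = K: K = -4K - 8 ⇒ K = - \frac{8}{5}.
General: f(n) = A·(-4)^n - \frac{8}{5}.
Apply f(0) = 7: A - \frac{8}{5} = 7 ⇒ A = \frac{43}{5}.
So f(n) = \frac{43 \left(-4\right)^{n}}{5} - \frac{8}{5}.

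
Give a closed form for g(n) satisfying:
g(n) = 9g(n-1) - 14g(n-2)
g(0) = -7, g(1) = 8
Characteristic equation: x² - 9x + 14 = 0, which factors as (x - (7))(x - (2)) = 0.
Roots r₁ = 7, r₂ = 2 (distinct).
General solution: g(n) = A·(7)^n + B·(2)^n.
From g(0) = -7: A + B = -7.
From g(1) = 8: 7A + 2B = 8.
Solving: A = \frac{22}{5}, B = - \frac{57}{5}.
So g(n) = - \frac{57 \cdot 2^{n}}{5} + \frac{22 \cdot 7^{n}}{5}.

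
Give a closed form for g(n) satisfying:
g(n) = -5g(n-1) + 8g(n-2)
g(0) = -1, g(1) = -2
Characteristic equation: x² + 5x - 8 = 0.
Discriminant Δ = (-5)² + 4·(8) = 57.
Roots r₁,₂ = (-5 ± √57)/2, so r₁ = - \frac{5}{2} + \frac{\sqrt{57}}{2}, r₂ = - \frac{\sqrt{57}}{2} - \frac{5}{2}.
General solution: g(n) = A·r₁^n + B·r₂^n.
From the initial conditions, A + B = -1 and r₁A + r₂B = -2.
Since r₁ - r₂ = √57: A = (-2 - (-1)r₂)/√57 = - \frac{3 \sqrt{57}}{38} - \frac{1}{2}, and B = -1 - A = - \frac{1}{2} + \frac{3 \sqrt{57}}{38}.
So g(n) = \left(- \frac{3 \sqrt{57}}{38} - \frac{1}{2}\right)\left(- \frac{5}{2} + \frac{\sqrt{57}}{2}\right)^n + \left(- \frac{1}{2} + \frac{3 \sqrt{57}}{38}\right)\left(- \frac{\sqrt{57}}{2} - \frac{5}{2}\right)^n.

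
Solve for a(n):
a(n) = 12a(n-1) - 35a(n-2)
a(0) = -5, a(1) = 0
Characteristic equation: x² - 12x + 35 = 0, which factors as (x - (7))(x - (5)) = 0.
Roots r₁ = 7, r₂ = 5 (distinct).
General solution: a(n) = A·(7)^n + B·(5)^n.
From a(0) = -5: A + B = -5.
From a(1) = 0: 7A + 5B = 0.
Solving: A = \frac{25}{2}, B = - \frac{35}{2}.
So a(n) = - \frac{35 \cdot 5^{n}}{2} + \frac{25 \cdot 7^{n}}{2}.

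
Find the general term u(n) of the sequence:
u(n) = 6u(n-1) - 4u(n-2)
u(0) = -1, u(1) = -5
Characteristic equation: x² - 6x + 4 = 0.
Discriminant Δ = (6)² + 4·(-4) = 20.
Roots r₁,₂ = (6 ± √20)/2, so r₁ = \sqrt{5} + 3, r₂ = 3 - \sqrt{5}.
General solution: u(n) = A·r₁^n + B·r₂^n.
From the initial conditions, A + B = -1 and r₁A + r₂B = -5.
Since r₁ - r₂ = √20: A = (-5 - (-1)r₂)/√20 = - \frac{1}{2} - \frac{\sqrt{5}}{5}, and B = -1 - A = - \frac{1}{2} + \frac{\sqrt{5}}{5}.
So u(n) = \left(- \frac{1}{2} - \frac{\sqrt{5}}{5}\right)\left(\sqrt{5} + 3\right)^n + \left(- \frac{1}{2} + \frac{\sqrt{5}}{5}\right)\left(3 - \sqrt{5}\right)^n.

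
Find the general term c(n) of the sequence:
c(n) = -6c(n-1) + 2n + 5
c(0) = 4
First-order linear with linear forcing.
Homogeneous solution: c_h(n) = A·(-6)^n.
Try particular c_p(n) = pn + q. Substituting:
  pn + q = -6(p(n-1) + q) + 2n + 5.
Matching the n-coefficient: p = -6p + 2 ⇒ p = \frac{2}{7}.
Matching constants: q = 6p - 6q + 5 ⇒ q = \frac{47}{49}.
General: c(n) = A·(-6)^n + \frac{2 n}{7} + \frac{47}{49}.
Apply c(0) = 4: A + \frac{47}{49} = 4 ⇒ A = \frac{149}{49}.
So c(n) = \frac{149 \left(-6\right)^{n}}{49} + \frac{2 n}{7} + \frac{47}{49}.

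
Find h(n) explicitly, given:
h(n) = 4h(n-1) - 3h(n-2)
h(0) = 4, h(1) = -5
Characteristic equation: x² - 4x + 3 = 0, which factors as (x - (1))(x - (3)) = 0.
Roots r₁ = 1, r₂ = 3 (distinct).
General solution: h(n) = A·(1)^n + B·(3)^n.
From h(0) = 4: A + B = 4.
From h(1) = -5: A + 3B = -5.
Solving: A = \frac{17}{2}, B = - \frac{9}{2}.
So h(n) = \frac{17}{2} - \frac{9 \cdot 3^{n}}{2}.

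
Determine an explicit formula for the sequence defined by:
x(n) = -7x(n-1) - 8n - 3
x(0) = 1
First-order linear with linear forcing.
Homogeneous solution: x_h(n) = A·(-7)^n.
Try particular x_p(n) = pn + q. Substituting:
  pn + q = -7(p(n-1) + q) - 8n - 3.
Matching the n-coefficient: p = -7p - 8 ⇒ p = -1.
Matching constants: q = 7p - 7q - 3 ⇒ q = - \frac{5}{4}.
General: x(n) = A·(-7)^n - n - \frac{5}{4}.
Apply x(0) = 1: A - \frac{5}{4} = 1 ⇒ A = \frac{9}{4}.
So x(n) = \frac{9 \left(-7\right)^{n}}{4} - n - \frac{5}{4}.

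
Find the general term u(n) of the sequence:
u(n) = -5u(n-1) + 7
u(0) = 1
First-order linear non-homogeneous.
Homogeneous solution: u_h(n) = A·(-5)^n.
Try constant particular solution u_p = K: K = -5K + 7 ⇒ K = \frac{7}{6}.
General: u(n) = A·(-5)^n + \frac{7}{6}.
Apply u(0) = 1: A + \frac{7}{6} = 1 ⇒ A = - \frac{1}{6}.
So u(n) = \frac{7}{6} - \frac{\left(-5\right)^{n}}{6}.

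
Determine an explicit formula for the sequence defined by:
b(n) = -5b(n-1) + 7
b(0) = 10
First-order linear non-homogeneous.
Homogeneous solution: b_h(n) = A·(-5)^n.
Try constant particular solution b_p = K: K = -5K + 7 ⇒ K = \frac{7}{6}.
General: b(n) = A·(-5)^n + \frac{7}{6}.
Apply b(0) = 10: A + \frac{7}{6} = 10 ⇒ A = \frac{53}{6}.
So b(n) = \frac{53 \left(-5\right)^{n}}{6} + \frac{7}{6}.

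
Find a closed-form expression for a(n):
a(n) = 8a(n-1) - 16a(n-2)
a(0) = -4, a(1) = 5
Characteristic equation: x² - 8x + 16 = 0, which is (x - (4))².
Repeated root r = 4.
General solution: a(n) = (A + Bn)·(4)^n.
From a(0) = -4: A = -4.
From a(1) = 5: (A + B)·(4) = 5 ⇒ B = \frac{21}{4}.
So a(n) = \left(\frac{21 n}{4} - 4\right) \cdot (4)^n.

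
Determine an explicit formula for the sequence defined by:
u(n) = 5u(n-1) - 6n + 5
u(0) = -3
First-order linear with linear forcing.
Homogeneous solution: u_h(n) = A·(5)^n.
Try particular u_p(n) = pn + q. Substituting:
  pn + q = 5(p(n-1) + q) - 6n + 5.
Matching the n-coefficient: p = 5p - 6 ⇒ p = \frac{3}{2}.
Matching constants: q = -5p + 5q + 5 ⇒ q = \frac{5}{8}.
General: u(n) = A·(5)^n + \frac{3 n}{2} + \frac{5}{8}.
Apply u(0) = -3: A + \frac{5}{8} = -3 ⇒ A = - \frac{29}{8}.
So u(n) = - \frac{29 \cdot 5^{n}}{8} + \frac{3 n}{2} + \frac{5}{8}.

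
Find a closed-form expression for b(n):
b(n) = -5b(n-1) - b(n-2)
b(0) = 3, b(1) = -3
Characteristic equation: x² + 5x + 1 = 0.
Discriminant Δ = (-5)² + 4·(-1) = 21.
Roots r₁,₂ = (-5 ± √21)/2, so r₁ = - \frac{5}{2} + \frac{\sqrt{21}}{2}, r₂ = - \frac{5}{2} - \frac{\sqrt{21}}{2}.
General solution: b(n) = A·r₁^n + B·r₂^n.
From the initial conditions, A + B = 3 and r₁A + r₂B = -3.
Since r₁ - r₂ = √21: A = (-3 - (3)r₂)/√21 = \frac{3 \sqrt{21}}{14} + \frac{3}{2}, and B = 3 - A = \frac{3}{2} - \frac{3 \sqrt{21}}{14}.
So b(n) = \left(\frac{3 \sqrt{21}}{14} + \frac{3}{2}\right)\left(- \frac{5}{2} + \frac{\sqrt{21}}{2}\right)^n + \left(\frac{3}{2} - \frac{3 \sqrt{21}}{14}\right)\left(- \frac{5}{2} - \frac{\sqrt{21}}{2}\right)^n.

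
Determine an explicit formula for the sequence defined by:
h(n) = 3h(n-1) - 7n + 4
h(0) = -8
First-order linear with linear forcing.
Homogeneous solution: h_h(n) = A·(3)^n.
Try particular h_p(n) = pn + q. Substituting:
  pn + q = 3(p(n-1) + q) - 7n + 4.
Matching the n-coefficient: p = 3p - 7 ⇒ p = \frac{7}{2}.
Matching constants: q = -3p + 3q + 4 ⇒ q = \frac{13}{4}.
General: h(n) = A·(3)^n + \frac{7 n}{2} + \frac{13}{4}.
Apply h(0) = -8: A + \frac{13}{4} = -8 ⇒ A = - \frac{45}{4}.
So h(n) = - \frac{45 \cdot 3^{n}}{4} + \frac{7 n}{2} + \frac{13}{4}.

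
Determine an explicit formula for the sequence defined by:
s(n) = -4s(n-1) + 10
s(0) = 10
First-order linear non-homogeneous.
Homogeneous solution: s_h(n) = A·(-4)^n.
Try constant particular solution s_p = K: K = -4K + 10 ⇒ K = 2.
General: s(n) = A·(-4)^n + 2.
Apply s(0) = 10: A + 2 = 10 ⇒ A = 8.
So s(n) = 8 \left(-4\right)^{n} + 2.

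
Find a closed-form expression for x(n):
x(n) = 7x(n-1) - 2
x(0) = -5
First-order linear non-homogeneous.
Homogeneous solution: x_h(n) = A·(7)^n.
Try constant particular solution x_p = K: K = 7K - 2 ⇒ K = \frac{1}{3}.
General: x(n) = A·(7)^n + \frac{1}{3}.
Apply x(0) = -5: A + \frac{1}{3} = -5 ⇒ A = - \frac{16}{3}.
So x(n) = \frac{1}{3} - \frac{16 \cdot 7^{n}}{3}.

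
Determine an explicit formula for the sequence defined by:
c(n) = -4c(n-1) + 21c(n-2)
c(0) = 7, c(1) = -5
Characteristic equation: x² + 4x - 21 = 0, which factors as (x - (3))(x - (-7)) = 0.
Roots r₁ = 3, r₂ = -7 (distinct).
General solution: c(n) = A·(3)^n + B·(-7)^n.
From c(0) = 7: A + B = 7.
From c(1) = -5: 3A - 7B = -5.
Solving: A = \frac{22}{5}, B = \frac{13}{5}.
So c(n) = \frac{13 \left(-7\right)^{n}}{5} + \frac{22 \cdot 3^{n}}{5}.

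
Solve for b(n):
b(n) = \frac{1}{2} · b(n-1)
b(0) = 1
Pure geometric recurrence with ratio \frac{1}{2}.
By induction b(n) = b(0) · (\frac{1}{2})^n = \left(\frac{1}{2}\right)^{n}.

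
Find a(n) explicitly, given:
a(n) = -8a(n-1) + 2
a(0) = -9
First-order linear non-homogeneous.
Homogeneous solution: a_h(n) = A·(-8)^n.
Try constant particular solution a_p = K: K = -8K + 2 ⇒ K = \frac{2}{9}.
General: a(n) = A·(-8)^n + \frac{2}{9}.
Apply a(0) = -9: A + \frac{2}{9} = -9 ⇒ A = - \frac{83}{9}.
So a(n) = \frac{2}{9} - \frac{83 \left(-8\right)^{n}}{9}.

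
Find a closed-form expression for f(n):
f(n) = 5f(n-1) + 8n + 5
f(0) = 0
First-order linear with linear forcing.
Homogeneous solution: f_h(n) = A·(5)^n.
Try particular f_p(n) = pn + q. Substituting:
  pn + q = 5(p(n-1) + q) + 8n + 5.
Matching the n-coefficient: p = 5p + 8 ⇒ p = -2.
Matching constants: q = -5p + 5q + 5 ⇒ q = - \frac{15}{4}.
General: f(n) = A·(5)^n - 2 n - \frac{15}{4}.
Apply f(0) = 0: A - \frac{15}{4} = 0 ⇒ A = \frac{15}{4}.
So f(n) = \frac{15 \cdot 5^{n}}{4} - 2 n - \frac{15}{4}.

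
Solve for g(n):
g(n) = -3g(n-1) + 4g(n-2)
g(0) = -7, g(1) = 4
Characteristic equation: x² + 3x - 4 = 0, which factors as (x - (1))(x - (-4)) = 0.
Roots r₁ = 1, r₂ = -4 (distinct).
General solution: g(n) = A·(1)^n + B·(-4)^n.
From g(0) = -7: A + B = -7.
From g(1) = 4: A - 4B = 4.
Solving: A = - \frac{24}{5}, B = - \frac{11}{5}.
So g(n) = - \frac{11 \left(-4\right)^{n}}{5} - \frac{24}{5}.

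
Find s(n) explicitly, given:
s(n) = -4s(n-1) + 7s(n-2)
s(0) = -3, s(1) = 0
Characteristic equation: x² + 4x - 7 = 0.
Discriminant Δ = (-4)² + 4·(7) = 44.
Roots r₁,₂ = (-4 ± √44)/2, so r₁ = -2 + \sqrt{11}, r₂ = - \sqrt{11} - 2.
General solution: s(n) = A·r₁^n + B·r₂^n.
From the initial conditions, A + B = -3 and r₁A + r₂B = 0.
Since r₁ - r₂ = √44: A = (0 - (-3)r₂)/√44 = - \frac{3}{2} - \frac{3 \sqrt{11}}{11}, and B = -3 - A = - \frac{3}{2} + \frac{3 \sqrt{11}}{11}.
So s(n) = \left(- \frac{3}{2} - \frac{3 \sqrt{11}}{11}\right)\left(-2 + \sqrt{11}\right)^n + \left(- \frac{3}{2} + \frac{3 \sqrt{11}}{11}\right)\left(- \sqrt{11} - 2\right)^n.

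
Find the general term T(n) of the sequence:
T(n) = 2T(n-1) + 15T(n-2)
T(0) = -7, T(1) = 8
Characteristic equation: x² - 2x - 15 = 0, which factors as (x - (5))(x - (-3)) = 0.
Roots r₁ = 5, r₂ = -3 (distinct).
General solution: T(n) = A·(5)^n + B·(-3)^n.
From T(0) = -7: A + B = -7.
From T(1) = 8: 5A - 3B = 8.
Solving: A = - \frac{13}{8}, B = - \frac{43}{8}.
So T(n) = - \frac{43 \left(-3\right)^{n}}{8} - \frac{13 \cdot 5^{n}}{8}.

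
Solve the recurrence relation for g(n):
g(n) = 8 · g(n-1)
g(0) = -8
Pure geometric recurrence with ratio 8.
By induction g(n) = g(0) · (8)^n = - 8 \cdot 8^{n}.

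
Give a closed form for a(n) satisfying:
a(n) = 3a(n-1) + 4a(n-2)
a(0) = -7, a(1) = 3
Characteristic equation: x² - 3x - 4 = 0, which factors as (x - (4))(x - (-1)) = 0.
Roots r₁ = 4, r₂ = -1 (distinct).
General solution: a(n) = A·(4)^n + B·(-1)^n.
From a(0) = -7: A + B = -7.
From a(1) = 3: 4A - B = 3.
Solving: A = - \frac{4}{5}, B = - \frac{31}{5}.
So a(n) = - \frac{31 \left(-1\right)^{n}}{5} - \frac{4 \cdot 4^{n}}{5}.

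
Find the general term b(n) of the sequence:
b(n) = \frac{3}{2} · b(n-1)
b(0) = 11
Pure geometric recurrence with ratio \frac{3}{2}.
By induction b(n) = b(0) · (\frac{3}{2})^n = 11 \left(\frac{3}{2}\right)^{n}.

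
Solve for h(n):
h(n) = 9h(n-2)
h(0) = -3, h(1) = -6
Characteristic equation: x² - 9 = 0, which factors as (x - (-3))(x - (3)) = 0.
Roots r₁ = -3, r₂ = 3 (distinct).
General solution: h(n) = A·(-3)^n + B·(3)^n.
From h(0) = -3: A + B = -3.
From h(1) = -6: -3A + 3B = -6.
Solving: A = - \frac{1}{2}, B = - \frac{5}{2}.
So h(n) = - \frac{\left(-3\right)^{n}}{2} - \frac{5 \cdot 3^{n}}{2}.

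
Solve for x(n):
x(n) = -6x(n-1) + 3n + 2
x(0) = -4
First-order linear with linear forcing.
Homogeneous solution: x_h(n) = A·(-6)^n.
Try particular x_p(n) = pn + q. Substituting:
  pn + q = -6(p(n-1) + q) + 3n + 2.
Matching the n-coefficient: p = -6p + 3 ⇒ p = \frac{3}{7}.
Matching constants: q = 6p - 6q + 2 ⇒ q = \frac{32}{49}.
General: x(n) = A·(-6)^n + \frac{3 n}{7} + \frac{32}{49}.
Apply x(0) = -4: A + \frac{32}{49} = -4 ⇒ A = - \frac{228}{49}.
So x(n) = - \frac{228 \left(-6\right)^{n}}{49} + \frac{3 n}{7} + \frac{32}{49}.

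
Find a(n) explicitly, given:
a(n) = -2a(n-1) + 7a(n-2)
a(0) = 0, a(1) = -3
Characteristic equation: x² + 2x - 7 = 0.
Discriminant Δ = (-2)² + 4·(7) = 32.
Roots r₁,₂ = (-2 ± √32)/2, so r₁ = -1 + 2 \sqrt{2}, r₂ = - 2 \sqrt{2} - 1.
General solution: a(n) = A·r₁^n + B·r₂^n.
From the initial conditions, A + B = 0 and r₁A + r₂B = -3.
Since r₁ - r₂ = √32: A = (-3 - (0)r₂)/√32 = - \frac{3 \sqrt{2}}{8}, and B = 0 - A = \frac{3 \sqrt{2}}{8}.
So a(n) = \left(- \frac{3 \sqrt{2}}{8}\right)\left(-1 + 2 \sqrt{2}\right)^n + \left(\frac{3 \sqrt{2}}{8}\right)\left(- 2 \sqrt{2} - 1\right)^n.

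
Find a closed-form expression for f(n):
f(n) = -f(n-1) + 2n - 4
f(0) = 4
First-order linear with linear forcing.
Homogeneous solution: f_h(n) = A·(-1)^n.
Try particular f_p(n) = pn + q. Substituting:
  pn + q = -(p(n-1) + q) + 2n - 4.
Matching the n-coefficient: p = -p + 2 ⇒ p = 1.
Matching constants: q = p - q - 4 ⇒ q = - \frac{3}{2}.
General: f(n) = A·(-1)^n + n - \frac{3}{2}.
Apply f(0) = 4: A - \frac{3}{2} = 4 ⇒ A = \frac{11}{2}.
So f(n) = \frac{11 \left(-1\right)^{n}}{2} + n - \frac{3}{2}.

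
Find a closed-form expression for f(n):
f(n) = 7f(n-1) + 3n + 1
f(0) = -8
First-order linear with linear forcing.
Homogeneous solution: f_h(n) = A·(7)^n.
Try particular f_p(n) = pn + q. Substituting:
  pn + q = 7(p(n-1) + q) + 3n + 1.
Matching the n-coefficient: p = 7p + 3 ⇒ p = - \frac{1}{2}.
Matching constants: q = -7p + 7q + 1 ⇒ q = - \frac{3}{4}.
General: f(n) = A·(7)^n - \frac{n}{2} - \frac{3}{4}.
Apply f(0) = -8: A - \frac{3}{4} = -8 ⇒ A = - \frac{29}{4}.
So f(n) = - \frac{29 \cdot 7^{n}}{4} - \frac{n}{2} - \frac{3}{4}.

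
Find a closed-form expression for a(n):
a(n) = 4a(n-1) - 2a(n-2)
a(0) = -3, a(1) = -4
Characteristic equation: x² - 4x + 2 = 0.
Discriminant Δ = (4)² + 4·(-2) = 8.
Roots r₁,₂ = (4 ± √8)/2, so r₁ = \sqrt{2} + 2, r₂ = 2 - \sqrt{2}.
General solution: a(n) = A·r₁^n + B·r₂^n.
From the initial conditions, A + B = -3 and r₁A + r₂B = -4.
Since r₁ - r₂ = √8: A = (-4 - (-3)r₂)/√8 = - \frac{3}{2} + \frac{\sqrt{2}}{2}, and B = -3 - A = - \frac{3}{2} - \frac{\sqrt{2}}{2}.
So a(n) = \left(- \frac{3}{2} + \frac{\sqrt{2}}{2}\right)\left(\sqrt{2} + 2\right)^n + \left(- \frac{3}{2} - \frac{\sqrt{2}}{2}\right)\left(2 - \sqrt{2}\right)^n.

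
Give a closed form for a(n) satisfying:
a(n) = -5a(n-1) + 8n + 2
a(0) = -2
First-order linear with linear forcing.
Homogeneous solution: a_h(n) = A·(-5)^n.
Try particular a_p(n) = pn + q. Substituting:
  pn + q = -5(p(n-1) + q) + 8n + 2.
Matching the n-coefficient: p = -5p + 8 ⇒ p = \frac{4}{3}.
Matching constants: q = 5p - 5q + 2 ⇒ q = \frac{13}{9}.
General: a(n) = A·(-5)^n + \frac{4 n}{3} + \frac{13}{9}.
Apply a(0) = -2: A + \frac{13}{9} = -2 ⇒ A = - \frac{31}{9}.
So a(n) = - \frac{31 \left(-5\right)^{n}}{9} + \frac{4 n}{3} + \frac{13}{9}.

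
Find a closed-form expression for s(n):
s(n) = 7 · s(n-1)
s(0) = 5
Pure geometric recurrence with ratio 7.
By induction s(n) = s(0) · (7)^n = 5 \cdot 7^{n}.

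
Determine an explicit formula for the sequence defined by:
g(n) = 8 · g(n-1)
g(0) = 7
Pure geometric recurrence with ratio 8.
By induction g(n) = g(0) · (8)^n = 7 \cdot 8^{n}.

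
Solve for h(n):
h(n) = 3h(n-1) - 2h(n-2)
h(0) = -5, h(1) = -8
Characteristic equation: x² - 3x + 2 = 0, which factors as (x - (2))(x - (1)) = 0.
Roots r₁ = 2, r₂ = 1 (distinct).
General solution: h(n) = A·(2)^n + B·(1)^n.
From h(0) = -5: A + B = -5.
From h(1) = -8: 2A + B = -8.
Solving: A = -3, B = -2.
So h(n) = - 3 \cdot 2^{n} - 2.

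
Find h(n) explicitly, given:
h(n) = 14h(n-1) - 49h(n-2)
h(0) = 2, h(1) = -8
Characteristic equation: x² - 14x + 49 = 0, which is (x - (7))².
Repeated root r = 7.
General solution: h(n) = (A + Bn)·(7)^n.
From h(0) = 2: A = 2.
From h(1) = -8: (A + B)·(7) = -8 ⇒ B = - \frac{22}{7}.
So h(n) = \left(2 - \frac{22 n}{7}\right) \cdot (7)^n.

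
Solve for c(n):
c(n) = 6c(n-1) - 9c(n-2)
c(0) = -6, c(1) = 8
Characteristic equation: x² - 6x + 9 = 0, which is (x - (3))².
Repeated root r = 3.
General solution: c(n) = (A + Bn)·(3)^n.
From c(0) = -6: A = -6.
From c(1) = 8: (A + B)·(3) = 8 ⇒ B = \frac{26}{3}.
So c(n) = \left(\frac{26 n}{3} - 6\right) \cdot (3)^n.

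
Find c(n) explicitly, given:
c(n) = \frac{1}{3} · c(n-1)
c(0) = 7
Pure geometric recurrence with ratio \frac{1}{3}.
By induction c(n) = c(0) · (\frac{1}{3})^n = 7 \cdot 3^{- n}.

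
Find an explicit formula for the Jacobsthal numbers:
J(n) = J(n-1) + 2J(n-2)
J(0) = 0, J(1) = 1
This is the Jacobsthal sequence.
Characteristic equation: x² - x - 2 = 0; roots r₁ = 2, r₂ = -1.
General: J(n) = A·r₁^n + B·r₂^n. Solving with J(0)=0, J(1)=1 gives A = \frac{1}{3}, B = - \frac{1}{3}.
So J(n) = - \frac{\left(-1\right)^{n}}{3} + \frac{2^{n}}{3}.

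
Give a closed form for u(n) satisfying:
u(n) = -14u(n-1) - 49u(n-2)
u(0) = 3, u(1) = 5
Characteristic equation: x² + 14x + 49 = 0, which is (x - (-7))².
Repeated root r = -7.
General solution: u(n) = (A + Bn)·(-7)^n.
From u(0) = 3: A = 3.
From u(1) = 5: (A + B)·(-7) = 5 ⇒ B = - \frac{26}{7}.
So u(n) = \left(3 - \frac{26 n}{7}\right) \cdot (-7)^n.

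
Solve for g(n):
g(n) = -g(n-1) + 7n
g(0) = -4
First-order linear with linear forcing.
Homogeneous solution: g_h(n) = A·(-1)^n.
Try particular g_p(n) = pn + q. Substituting:
  pn + q = -(p(n-1) + q) + 7n.
Matching the n-coefficient: p = -p + 7 ⇒ p = \frac{7}{2}.
Matching constants: q = p - q ⇒ q = \frac{7}{4}.
General: g(n) = A·(-1)^n + \frac{7 n}{2} + \frac{7}{4}.
Apply g(0) = -4: A + \frac{7}{4} = -4 ⇒ A = - \frac{23}{4}.
So g(n) = - \frac{23 \left(-1\right)^{n}}{4} + \frac{7 n}{2} + \frac{7}{4}.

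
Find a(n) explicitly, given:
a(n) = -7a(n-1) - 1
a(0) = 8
First-order linear non-homogeneous.
Homogeneous solution: a_h(n) = A·(-7)^n.
Try constant particular solution a_p = K: K = -7K - 1 ⇒ K = - \frac{1}{8}.
General: a(n) = A·(-7)^n - \frac{1}{8}.
Apply a(0) = 8: A - \frac{1}{8} = 8 ⇒ A = \frac{65}{8}.
So a(n) = \frac{65 \left(-7\right)^{n}}{8} - \frac{1}{8}.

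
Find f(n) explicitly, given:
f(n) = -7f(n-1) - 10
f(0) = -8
First-order linear non-homogeneous.
Homogeneous solution: f_h(n) = A·(-7)^n.
Try constant particular solution f_p = K: K = -7K - 10 ⇒ K = - \frac{5}{4}.
General: f(n) = A·(-7)^n - \frac{5}{4}.
Apply f(0) = -8: A - \frac{5}{4} = -8 ⇒ A = - \frac{27}{4}.
So f(n) = - \frac{27 \left(-7\right)^{n}}{4} - \frac{5}{4}.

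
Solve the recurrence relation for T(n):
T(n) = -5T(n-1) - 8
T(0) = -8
First-order linear non-homogeneous.
Homogeneous solution: T_h(n) = A·(-5)^n.
Try constant particular solution T_p = K: K = -5K - 8 ⇒ K = - \frac{4}{3}.
General: T(n) = A·(-5)^n - \frac{4}{3}.
Apply T(0) = -8: A - \frac{4}{3} = -8 ⇒ A = - \frac{20}{3}.
So T(n) = - \frac{20 \left(-5\right)^{n}}{3} - \frac{4}{3}.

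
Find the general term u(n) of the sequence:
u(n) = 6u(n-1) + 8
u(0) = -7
First-order linear non-homogeneous.
Homogeneous solution: u_h(n) = A·(6)^n.
Try constant particular solution u_p = K: K = 6K + 8 ⇒ K = - \frac{8}{5}.
General: u(n) = A·(6)^n - \frac{8}{5}.
Apply u(0) = -7: A - \frac{8}{5} = -7 ⇒ A = - \frac{27}{5}.
So u(n) = - \frac{27 \cdot 6^{n}}{5} - \frac{8}{5}.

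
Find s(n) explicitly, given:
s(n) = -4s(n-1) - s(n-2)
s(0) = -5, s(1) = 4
Characteristic equation: x² + 4x + 1 = 0.
Discriminant Δ = (-4)² + 4·(-1) = 12.
Roots r₁,₂ = (-4 ± √12)/2, so r₁ = -2 + \sqrt{3}, r₂ = -2 - \sqrt{3}.
General solution: s(n) = A·r₁^n + B·r₂^n.
From the initial conditions, A + B = -5 and r₁A + r₂B = 4.
Since r₁ - r₂ = √12: A = (4 - (-5)r₂)/√12 = - \frac{5}{2} - \sqrt{3}, and B = -5 - A = - \frac{5}{2} + \sqrt{3}.
So s(n) = \left(- \frac{5}{2} - \sqrt{3}\right)\left(-2 + \sqrt{3}\right)^n + \left(- \frac{5}{2} + \sqrt{3}\right)\left(-2 - \sqrt{3}\right)^n.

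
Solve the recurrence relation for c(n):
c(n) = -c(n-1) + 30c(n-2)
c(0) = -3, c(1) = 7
Characteristic equation: x² + x - 30 = 0, which factors as (x - (5))(x - (-6)) = 0.
Roots r₁ = 5, r₂ = -6 (distinct).
General solution: c(n) = A·(5)^n + B·(-6)^n.
From c(0) = -3: A + B = -3.
From c(1) = 7: 5A - 6B = 7.
Solving: A = -1, B = -2.
So c(n) = - 2 \left(-6\right)^{n} - 5^{n}.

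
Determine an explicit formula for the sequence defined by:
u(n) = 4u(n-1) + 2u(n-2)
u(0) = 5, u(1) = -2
Characteristic equation: x² - 4x - 2 = 0.
Discriminant Δ = (4)² + 4·(2) = 24.
Roots r₁,₂ = (4 ± √24)/2, so r₁ = 2 + \sqrt{6}, r₂ = 2 - \sqrt{6}.
General solution: u(n) = A·r₁^n + B·r₂^n.
From the initial conditions, A + B = 5 and r₁A + r₂B = -2.
Since r₁ - r₂ = √24: A = (-2 - (5)r₂)/√24 = \frac{5}{2} - \sqrt{6}, and B = 5 - A = \sqrt{6} + \frac{5}{2}.
So u(n) = \left(\frac{5}{2} - \sqrt{6}\right)\left(2 + \sqrt{6}\right)^n + \left(\sqrt{6} + \frac{5}{2}\right)\left(2 - \sqrt{6}\right)^n.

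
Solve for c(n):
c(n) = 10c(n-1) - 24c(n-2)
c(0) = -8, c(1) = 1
Characteristic equation: x² - 10x + 24 = 0, which factors as (x - (6))(x - (4)) = 0.
Roots r₁ = 6, r₂ = 4 (distinct).
General solution: c(n) = A·(6)^n + B·(4)^n.
From c(0) = -8: A + B = -8.
From c(1) = 1: 6A + 4B = 1.
Solving: A = \frac{33}{2}, B = - \frac{49}{2}.
So c(n) = - \frac{49 \cdot 4^{n}}{2} + \frac{33 \cdot 6^{n}}{2}.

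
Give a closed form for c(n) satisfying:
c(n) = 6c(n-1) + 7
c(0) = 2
First-order linear non-homogeneous.
Homogeneous solution: c_h(n) = A·(6)^n.
Try constant particular solution c_p = K: K = 6K + 7 ⇒ K = - \frac{7}{5}.
General: c(n) = A·(6)^n - \frac{7}{5}.
Apply c(0) = 2: A - \frac{7}{5} = 2 ⇒ A = \frac{17}{5}.
So c(n) = \frac{17 \cdot 6^{n}}{5} - \frac{7}{5}.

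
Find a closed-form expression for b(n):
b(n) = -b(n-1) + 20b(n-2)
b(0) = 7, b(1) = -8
Characteristic equation: x² + x - 20 = 0, which factors as (x - (-5))(x - (4)) = 0.
Roots r₁ = -5, r₂ = 4 (distinct).
General solution: b(n) = A·(-5)^n + B·(4)^n.
From b(0) = 7: A + B = 7.
From b(1) = -8: -5A + 4B = -8.
Solving: A = 4, B = 3.
So b(n) = 4 \left(-5\right)^{n} + 3 \cdot 4^{n}.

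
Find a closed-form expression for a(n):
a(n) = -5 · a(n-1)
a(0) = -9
Pure geometric recurrence with ratio -5.
By induction a(n) = a(0) · (-5)^n = - 9 \left(-5\right)^{n}.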